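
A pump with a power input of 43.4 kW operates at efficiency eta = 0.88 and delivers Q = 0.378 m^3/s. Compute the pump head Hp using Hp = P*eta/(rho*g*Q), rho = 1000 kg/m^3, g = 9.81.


Pump head formula: Hp = P * eta / (rho * g * Q).
Numerator: P * eta = 43.4 * 1000 * 0.88 = 38192.0 W.
Denominator: rho * g * Q = 1000 * 9.81 * 0.378 = 3708.18.
Hp = 38192.0 / 3708.18 = 10.3 m.

10.3


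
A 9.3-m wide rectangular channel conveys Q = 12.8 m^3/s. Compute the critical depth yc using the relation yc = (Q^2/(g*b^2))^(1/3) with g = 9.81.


Using yc = (Q^2 / (g * b^2))^(1/3):
Q^2 = 12.8^2 = 163.84.
g * b^2 = 9.81 * 9.3^2 = 9.81 * 86.49 = 848.47.
Q^2 / (g*b^2) = 163.84 / 848.47 = 0.1931.
yc = 0.1931^(1/3) = 0.578 m.

0.578


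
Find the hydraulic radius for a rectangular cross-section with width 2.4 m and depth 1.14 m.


For a rectangular section:
Flow area A = b * y = 2.4 * 1.14 = 2.74 m^2.
Wetted perimeter P = b + 2y = 2.4 + 2*1.14 = 4.68 m.
Hydraulic radius R = A/P = 2.74 / 4.68 = 0.5846 m.

0.5846


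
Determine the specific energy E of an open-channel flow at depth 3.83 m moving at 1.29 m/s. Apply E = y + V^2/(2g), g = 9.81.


Specific energy E = y + V^2/(2g).
Velocity head = V^2/(2g) = 1.29^2 / (2*9.81) = 1.6641 / 19.62 = 0.0848 m.
E = 3.83 + 0.0848 = 3.9148 m.

3.9148


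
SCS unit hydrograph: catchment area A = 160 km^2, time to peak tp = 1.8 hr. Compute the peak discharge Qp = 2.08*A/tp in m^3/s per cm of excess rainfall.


SCS formula: Qp = 2.08 * A / tp.
Qp = 2.08 * 160 / 1.8
   = 332.8 / 1.8
   = 184.89 m^3/s per cm.

184.89


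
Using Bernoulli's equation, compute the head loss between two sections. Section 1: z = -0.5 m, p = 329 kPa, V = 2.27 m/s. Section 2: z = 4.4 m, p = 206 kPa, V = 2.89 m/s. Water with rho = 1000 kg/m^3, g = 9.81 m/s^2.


Total head at each section: H = z + p/(rho*g) + V^2/(2g).
H1 = -0.5 + 329*1000/(1000*9.81) + 2.27^2/(2*9.81)
   = -0.5 + 33.537 + 0.2626
   = 33.3 m.
H2 = 4.4 + 206*1000/(1000*9.81) + 2.89^2/(2*9.81)
   = 4.4 + 20.999 + 0.4257
   = 25.825 m.
h_L = H1 - H2 = 33.3 - 25.825 = 7.475 m.

7.475


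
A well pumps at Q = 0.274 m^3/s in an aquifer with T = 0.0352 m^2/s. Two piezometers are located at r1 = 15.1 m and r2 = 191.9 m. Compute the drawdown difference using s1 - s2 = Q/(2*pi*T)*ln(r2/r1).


Thiem equation: s1 - s2 = Q/(2*pi*T) * ln(r2/r1).
ln(r2/r1) = ln(191.9/15.1) = 2.5423.
Q/(2*pi*T) = 0.274 / (2*pi*0.0352) = 0.274 / 0.2212 = 1.2389.
s1 - s2 = 1.2389 * 2.5423 = 3.1496 m.

3.1496


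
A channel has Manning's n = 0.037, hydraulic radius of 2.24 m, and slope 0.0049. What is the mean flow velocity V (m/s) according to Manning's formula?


Manning's equation gives V = (1/n) * R^(2/3) * S^(1/2).
First, compute R^(2/3) = 2.24^(2/3) = 1.712.
Next, S^(1/2) = 0.0049^(1/2) = 0.07.
Then 1/n = 1/0.037 = 27.03.
V = 27.03 * 1.712 * 0.07 = 3.2389 m/s.

3.2389


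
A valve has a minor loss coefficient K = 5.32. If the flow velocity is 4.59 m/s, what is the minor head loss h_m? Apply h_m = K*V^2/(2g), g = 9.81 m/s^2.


Minor loss formula: h_m = K * V^2/(2g).
V^2 = 4.59^2 = 21.0681.
V^2/(2g) = 21.0681 / 19.62 = 1.0738 m.
h_m = 5.32 * 1.0738 = 5.7127 m.

5.7127


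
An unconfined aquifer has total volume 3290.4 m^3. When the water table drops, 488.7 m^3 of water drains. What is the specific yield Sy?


Specific yield Sy = Volume drained / Total volume.
Sy = 488.7 / 3290.4
   = 0.1485.

0.1485


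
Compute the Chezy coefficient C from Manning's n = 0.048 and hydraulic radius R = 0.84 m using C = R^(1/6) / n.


The Chezy coefficient relates to Manning's n through C = R^(1/6) / n.
R^(1/6) = 0.84^(1/6) = 0.971359.
C = 0.971359 / 0.048 = 20.24 m^(1/2)/s.

20.24


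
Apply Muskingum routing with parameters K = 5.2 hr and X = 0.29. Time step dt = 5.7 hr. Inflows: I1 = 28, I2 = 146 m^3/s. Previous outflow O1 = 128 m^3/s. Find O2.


Muskingum coefficients:
denom = 2*K*(1-X) + dt = 2*5.2*(1-0.29) + 5.7 = 13.084.
C0 = (dt - 2*K*X)/denom = (5.7 - 2*5.2*0.29)/13.084 = 0.2051.
C1 = (dt + 2*K*X)/denom = (5.7 + 2*5.2*0.29)/13.084 = 0.6662.
C2 = (2*K*(1-X) - dt)/denom = 0.1287.
O2 = C0*I2 + C1*I1 + C2*O1
   = 0.2051*146 + 0.6662*28 + 0.1287*128
   = 65.08 m^3/s.

65.08


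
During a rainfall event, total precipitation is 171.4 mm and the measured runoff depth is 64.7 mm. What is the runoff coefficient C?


The runoff coefficient C = runoff depth / rainfall depth.
C = 64.7 / 171.4
  = 0.3775.

0.3775


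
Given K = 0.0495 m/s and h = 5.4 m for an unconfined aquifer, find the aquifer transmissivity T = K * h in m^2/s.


Transmissivity is defined as T = K * h.
T = 0.0495 * 5.4
  = 0.2673 m^2/s.

0.2673


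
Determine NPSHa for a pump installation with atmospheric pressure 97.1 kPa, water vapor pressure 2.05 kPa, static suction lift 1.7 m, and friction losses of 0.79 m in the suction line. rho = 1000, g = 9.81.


NPSHa = p_atm/(rho*g) - z_s - hf_s - p_vap/(rho*g).
p_atm/(rho*g) = 97.1*1000 / (1000*9.81) = 9.898 m.
p_vap/(rho*g) = 2.05*1000 / (1000*9.81) = 0.209 m.
NPSHa = 9.898 - 1.7 - 0.79 - 0.209
      = 7.2 m.

7.2


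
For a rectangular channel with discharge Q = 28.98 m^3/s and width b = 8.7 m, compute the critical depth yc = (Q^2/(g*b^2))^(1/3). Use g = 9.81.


Using yc = (Q^2 / (g * b^2))^(1/3):
Q^2 = 28.98^2 = 839.84.
g * b^2 = 9.81 * 8.7^2 = 9.81 * 75.69 = 742.52.
Q^2 / (g*b^2) = 839.84 / 742.52 = 1.1311.
yc = 1.1311^(1/3) = 1.0419 m.

1.0419


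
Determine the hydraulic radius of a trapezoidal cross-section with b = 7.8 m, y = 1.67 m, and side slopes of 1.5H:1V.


For a trapezoidal section with side slope z:
A = (b + z*y)*y = (7.8 + 1.5*1.67)*1.67 = 17.209 m^2.
P = b + 2*y*sqrt(1 + z^2) = 7.8 + 2*1.67*sqrt(1 + 1.5^2) = 13.821 m.
R = A/P = 17.209 / 13.821 = 1.2451 m.

1.2451


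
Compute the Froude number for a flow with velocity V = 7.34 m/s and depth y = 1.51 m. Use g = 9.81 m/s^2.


The Froude number is defined as Fr = V / sqrt(g*y).
g*y = 9.81 * 1.51 = 14.8131.
sqrt(g*y) = sqrt(14.8131) = 3.8488.
Fr = 7.34 / 3.8488 = 1.9071.

1.9071


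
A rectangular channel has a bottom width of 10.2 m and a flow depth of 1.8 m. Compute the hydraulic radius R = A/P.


For a rectangular section:
Flow area A = b * y = 10.2 * 1.8 = 18.36 m^2.
Wetted perimeter P = b + 2y = 10.2 + 2*1.8 = 13.8 m.
Hydraulic radius R = A/P = 18.36 / 13.8 = 1.3304 m.

1.3304


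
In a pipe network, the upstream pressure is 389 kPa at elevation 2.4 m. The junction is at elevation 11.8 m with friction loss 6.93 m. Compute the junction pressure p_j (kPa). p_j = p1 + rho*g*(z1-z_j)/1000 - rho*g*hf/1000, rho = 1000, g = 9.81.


Junction pressure: p_j = p1 + rho*g*(z1 - z_j)/1000 - rho*g*hf/1000.
Elevation term = 1000*9.81*(2.4 - 11.8)/1000 = -92.214 kPa.
Friction term = 1000*9.81*6.93/1000 = 67.983 kPa.
p_j = 389 + -92.214 - 67.983 = 228.8 kPa.

228.8


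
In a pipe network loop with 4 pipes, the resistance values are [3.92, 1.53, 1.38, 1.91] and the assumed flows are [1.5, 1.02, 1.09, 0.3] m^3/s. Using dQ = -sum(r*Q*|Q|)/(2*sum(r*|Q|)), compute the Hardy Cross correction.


Numerator terms (r*Q*|Q|): 3.92*1.5*|1.5| = 8.82; 1.53*1.02*|1.02| = 1.5918; 1.38*1.09*|1.09| = 1.6396; 1.91*0.3*|0.3| = 0.1719.
Sum of numerator = 12.2233.
Denominator terms (r*|Q|): 3.92*|1.5| = 5.88; 1.53*|1.02| = 1.5606; 1.38*|1.09| = 1.5042; 1.91*|0.3| = 0.573.
2 * sum of denominator = 2 * 9.5178 = 19.0356.
dQ = -12.2233 / 19.0356 = -0.6421 m^3/s.

-0.6421


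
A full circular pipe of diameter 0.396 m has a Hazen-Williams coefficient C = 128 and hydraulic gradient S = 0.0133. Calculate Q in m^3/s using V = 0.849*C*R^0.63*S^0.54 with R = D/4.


For a full circular pipe, R = D/4 = 0.396/4 = 0.099 m.
V = 0.849 * 128 * 0.099^0.63 * 0.0133^0.54
  = 0.849 * 128 * 0.232943 * 0.097024
  = 2.4561 m/s.
Pipe area A = pi*D^2/4 = pi*0.396^2/4 = 0.1232 m^2.
Q = A * V = 0.1232 * 2.4561 = 0.3025 m^3/s.

0.3025


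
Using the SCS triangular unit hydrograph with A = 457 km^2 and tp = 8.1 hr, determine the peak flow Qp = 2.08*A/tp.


SCS formula: Qp = 2.08 * A / tp.
Qp = 2.08 * 457 / 8.1
   = 950.56 / 8.1
   = 117.35 m^3/s per cm.

117.35


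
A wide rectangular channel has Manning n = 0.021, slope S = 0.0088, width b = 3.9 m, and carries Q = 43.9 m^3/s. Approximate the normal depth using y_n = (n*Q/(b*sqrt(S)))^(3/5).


We use the wide-channel approximation y_n = (n*Q/(b*sqrt(S)))^(3/5).
sqrt(S) = sqrt(0.0088) = 0.093808.
Numerator: n*Q = 0.021 * 43.9 = 0.9219.
Denominator: b*sqrt(S) = 3.9 * 0.093808 = 0.365851.
arg = 2.5199.
y_n = 2.5199^(3/5) = 1.7411 m.

1.7411


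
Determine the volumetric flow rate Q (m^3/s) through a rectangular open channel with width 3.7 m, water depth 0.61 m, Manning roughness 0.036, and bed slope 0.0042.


For a rectangular channel, the cross-sectional area A = b * y = 3.7 * 0.61 = 2.26 m^2.
The wetted perimeter P = b + 2y = 3.7 + 2*0.61 = 4.92 m.
Hydraulic radius R = A/P = 2.26/4.92 = 0.4587 m.
Velocity V = (1/n)*R^(2/3)*S^(1/2) = (1/0.036)*0.4587^(2/3)*0.0042^(1/2) = 1.0708 m/s.
Discharge Q = A * V = 2.26 * 1.0708 = 2.417 m^3/s.

2.417


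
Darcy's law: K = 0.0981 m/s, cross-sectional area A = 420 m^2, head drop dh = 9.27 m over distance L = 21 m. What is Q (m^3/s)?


Darcy's law: Q = K * A * i, where i = dh/L.
Hydraulic gradient i = 9.27 / 21 = 0.441429.
Q = 0.0981 * 420 * 0.441429
  = 18.1877 m^3/s.

18.1877


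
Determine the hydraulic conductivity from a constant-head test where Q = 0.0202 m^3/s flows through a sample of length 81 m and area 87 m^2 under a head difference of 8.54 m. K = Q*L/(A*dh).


From K = Q*L / (A*dh):
Numerator: Q*L = 0.0202 * 81 = 1.6362.
Denominator: A*dh = 87 * 8.54 = 742.98.
K = 1.6362 / 742.98 = 0.002202 m/s.

0.002202


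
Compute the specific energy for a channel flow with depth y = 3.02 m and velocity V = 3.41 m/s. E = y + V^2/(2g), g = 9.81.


Specific energy E = y + V^2/(2g).
Velocity head = V^2/(2g) = 3.41^2 / (2*9.81) = 11.6281 / 19.62 = 0.5927 m.
E = 3.02 + 0.5927 = 3.6127 m.

3.6127


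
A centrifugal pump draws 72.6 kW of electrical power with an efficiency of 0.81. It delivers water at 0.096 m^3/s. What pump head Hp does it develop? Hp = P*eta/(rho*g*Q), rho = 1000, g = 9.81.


Pump head formula: Hp = P * eta / (rho * g * Q).
Numerator: P * eta = 72.6 * 1000 * 0.81 = 58806.0 W.
Denominator: rho * g * Q = 1000 * 9.81 * 0.096 = 941.76.
Hp = 58806.0 / 941.76 = 62.44 m.

62.44


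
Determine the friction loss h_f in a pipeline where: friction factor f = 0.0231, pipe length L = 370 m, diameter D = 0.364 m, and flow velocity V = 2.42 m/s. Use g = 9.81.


Darcy-Weisbach equation: h_f = f * (L/D) * V^2/(2g).
f * L/D = 0.0231 * 370/0.364 = 23.4808.
V^2/(2g) = 2.42^2 / (2*9.81) = 5.8564 / 19.62 = 0.2985 m.
h_f = 23.4808 * 0.2985 = 7.009 m.

7.009


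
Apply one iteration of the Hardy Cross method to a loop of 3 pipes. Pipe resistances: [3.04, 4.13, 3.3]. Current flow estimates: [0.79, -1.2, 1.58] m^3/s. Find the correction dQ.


Numerator terms (r*Q*|Q|): 3.04*0.79*|0.79| = 1.8973; 4.13*-1.2*|-1.2| = -5.9472; 3.3*1.58*|1.58| = 8.2381.
Sum of numerator = 4.1882.
Denominator terms (r*|Q|): 3.04*|0.79| = 2.4016; 4.13*|-1.2| = 4.956; 3.3*|1.58| = 5.214.
2 * sum of denominator = 2 * 12.5716 = 25.1432.
dQ = -4.1882 / 25.1432 = -0.1666 m^3/s.

-0.1666


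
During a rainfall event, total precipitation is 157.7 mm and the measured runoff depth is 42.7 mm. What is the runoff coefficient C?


The runoff coefficient C = runoff depth / rainfall depth.
C = 42.7 / 157.7
  = 0.2708.

0.2708


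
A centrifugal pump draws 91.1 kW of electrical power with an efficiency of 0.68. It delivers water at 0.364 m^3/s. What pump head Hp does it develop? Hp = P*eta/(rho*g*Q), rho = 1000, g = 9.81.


Pump head formula: Hp = P * eta / (rho * g * Q).
Numerator: P * eta = 91.1 * 1000 * 0.68 = 61948.0 W.
Denominator: rho * g * Q = 1000 * 9.81 * 0.364 = 3570.84.
Hp = 61948.0 / 3570.84 = 17.35 m.

17.35


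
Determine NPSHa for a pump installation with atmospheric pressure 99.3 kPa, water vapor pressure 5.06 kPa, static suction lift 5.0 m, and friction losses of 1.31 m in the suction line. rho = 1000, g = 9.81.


NPSHa = p_atm/(rho*g) - z_s - hf_s - p_vap/(rho*g).
p_atm/(rho*g) = 99.3*1000 / (1000*9.81) = 10.122 m.
p_vap/(rho*g) = 5.06*1000 / (1000*9.81) = 0.516 m.
NPSHa = 10.122 - 5.0 - 1.31 - 0.516
      = 3.3 m.

3.3


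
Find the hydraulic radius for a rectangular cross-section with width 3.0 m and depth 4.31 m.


For a rectangular section:
Flow area A = b * y = 3.0 * 4.31 = 12.93 m^2.
Wetted perimeter P = b + 2y = 3.0 + 2*4.31 = 11.62 m.
Hydraulic radius R = A/P = 12.93 / 11.62 = 1.1127 m.

1.1127


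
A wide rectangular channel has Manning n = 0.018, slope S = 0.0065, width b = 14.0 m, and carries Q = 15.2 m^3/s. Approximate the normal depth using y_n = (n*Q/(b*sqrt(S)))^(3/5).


We use the wide-channel approximation y_n = (n*Q/(b*sqrt(S)))^(3/5).
sqrt(S) = sqrt(0.0065) = 0.080623.
Numerator: n*Q = 0.018 * 15.2 = 0.2736.
Denominator: b*sqrt(S) = 14.0 * 0.080623 = 1.128722.
arg = 0.2424.
y_n = 0.2424^(3/5) = 0.4273 m.

0.4273


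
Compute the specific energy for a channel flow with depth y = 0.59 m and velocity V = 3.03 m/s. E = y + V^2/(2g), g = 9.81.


Specific energy E = y + V^2/(2g).
Velocity head = V^2/(2g) = 3.03^2 / (2*9.81) = 9.1809 / 19.62 = 0.4679 m.
E = 0.59 + 0.4679 = 1.0579 m.

1.0579


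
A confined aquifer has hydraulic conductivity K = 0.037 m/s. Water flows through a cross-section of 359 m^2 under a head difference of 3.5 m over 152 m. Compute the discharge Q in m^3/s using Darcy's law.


Darcy's law: Q = K * A * i, where i = dh/L.
Hydraulic gradient i = 3.5 / 152 = 0.023026.
Q = 0.037 * 359 * 0.023026
  = 0.3059 m^3/s.

0.3059


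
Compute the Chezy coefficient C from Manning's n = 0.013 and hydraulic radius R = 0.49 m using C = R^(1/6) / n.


The Chezy coefficient relates to Manning's n through C = R^(1/6) / n.
R^(1/6) = 0.49^(1/6) = 0.887904.
C = 0.887904 / 0.013 = 68.3 m^(1/2)/s.

68.3


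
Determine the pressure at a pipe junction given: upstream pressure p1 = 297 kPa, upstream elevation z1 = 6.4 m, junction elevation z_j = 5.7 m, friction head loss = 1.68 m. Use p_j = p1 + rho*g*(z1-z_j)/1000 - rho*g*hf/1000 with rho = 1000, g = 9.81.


Junction pressure: p_j = p1 + rho*g*(z1 - z_j)/1000 - rho*g*hf/1000.
Elevation term = 1000*9.81*(6.4 - 5.7)/1000 = 6.867 kPa.
Friction term = 1000*9.81*1.68/1000 = 16.481 kPa.
p_j = 297 + 6.867 - 16.481 = 287.39 kPa.

287.39


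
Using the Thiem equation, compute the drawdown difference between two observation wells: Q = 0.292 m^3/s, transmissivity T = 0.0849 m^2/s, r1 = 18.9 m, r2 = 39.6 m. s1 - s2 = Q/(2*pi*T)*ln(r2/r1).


Thiem equation: s1 - s2 = Q/(2*pi*T) * ln(r2/r1).
ln(r2/r1) = ln(39.6/18.9) = 0.7397.
Q/(2*pi*T) = 0.292 / (2*pi*0.0849) = 0.292 / 0.5334 = 0.5474.
s1 - s2 = 0.5474 * 0.7397 = 0.4049 m.

0.4049


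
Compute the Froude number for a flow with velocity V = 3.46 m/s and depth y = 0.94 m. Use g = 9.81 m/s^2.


The Froude number is defined as Fr = V / sqrt(g*y).
g*y = 9.81 * 0.94 = 9.2214.
sqrt(g*y) = sqrt(9.2214) = 3.0367.
Fr = 3.46 / 3.0367 = 1.1394.

1.1394


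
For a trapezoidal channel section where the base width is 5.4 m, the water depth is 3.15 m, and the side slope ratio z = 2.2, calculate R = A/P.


For a trapezoidal section with side slope z:
A = (b + z*y)*y = (5.4 + 2.2*3.15)*3.15 = 38.84 m^2.
P = b + 2*y*sqrt(1 + z^2) = 5.4 + 2*3.15*sqrt(1 + 2.2^2) = 20.625 m.
R = A/P = 38.84 / 20.625 = 1.8832 m.

1.8832


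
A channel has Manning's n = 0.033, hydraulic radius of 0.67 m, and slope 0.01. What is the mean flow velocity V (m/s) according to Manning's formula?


Manning's equation gives V = (1/n) * R^(2/3) * S^(1/2).
First, compute R^(2/3) = 0.67^(2/3) = 0.7657.
Next, S^(1/2) = 0.01^(1/2) = 0.1.
Then 1/n = 1/0.033 = 30.3.
V = 30.3 * 0.7657 * 0.1 = 2.3203 m/s.

2.3203


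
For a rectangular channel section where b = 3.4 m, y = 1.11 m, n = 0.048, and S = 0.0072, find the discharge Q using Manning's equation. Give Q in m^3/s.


For a rectangular channel, the cross-sectional area A = b * y = 3.4 * 1.11 = 3.77 m^2.
The wetted perimeter P = b + 2y = 3.4 + 2*1.11 = 5.62 m.
Hydraulic radius R = A/P = 3.77/5.62 = 0.6715 m.
Velocity V = (1/n)*R^(2/3)*S^(1/2) = (1/0.048)*0.6715^(2/3)*0.0072^(1/2) = 1.3556 m/s.
Discharge Q = A * V = 3.77 * 1.3556 = 5.116 m^3/s.

5.116


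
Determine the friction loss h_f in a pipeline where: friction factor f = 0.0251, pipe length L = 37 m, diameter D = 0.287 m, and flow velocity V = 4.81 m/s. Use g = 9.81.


Darcy-Weisbach equation: h_f = f * (L/D) * V^2/(2g).
f * L/D = 0.0251 * 37/0.287 = 3.2359.
V^2/(2g) = 4.81^2 / (2*9.81) = 23.1361 / 19.62 = 1.1792 m.
h_f = 3.2359 * 1.1792 = 3.816 m.

3.816


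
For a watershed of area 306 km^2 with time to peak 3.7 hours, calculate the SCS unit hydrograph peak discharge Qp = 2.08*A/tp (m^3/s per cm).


SCS formula: Qp = 2.08 * A / tp.
Qp = 2.08 * 306 / 3.7
   = 636.48 / 3.7
   = 172.02 m^3/s per cm.

172.02


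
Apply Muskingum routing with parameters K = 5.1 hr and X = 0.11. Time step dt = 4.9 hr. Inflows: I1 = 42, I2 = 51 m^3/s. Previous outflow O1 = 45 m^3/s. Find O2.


Muskingum coefficients:
denom = 2*K*(1-X) + dt = 2*5.1*(1-0.11) + 4.9 = 13.978.
C0 = (dt - 2*K*X)/denom = (4.9 - 2*5.1*0.11)/13.978 = 0.2703.
C1 = (dt + 2*K*X)/denom = (4.9 + 2*5.1*0.11)/13.978 = 0.4308.
C2 = (2*K*(1-X) - dt)/denom = 0.2989.
O2 = C0*I2 + C1*I1 + C2*O1
   = 0.2703*51 + 0.4308*42 + 0.2989*45
   = 45.33 m^3/s.

45.33


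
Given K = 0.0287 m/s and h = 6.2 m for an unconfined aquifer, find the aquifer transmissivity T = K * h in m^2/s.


Transmissivity is defined as T = K * h.
T = 0.0287 * 6.2
  = 0.1779 m^2/s.

0.1779


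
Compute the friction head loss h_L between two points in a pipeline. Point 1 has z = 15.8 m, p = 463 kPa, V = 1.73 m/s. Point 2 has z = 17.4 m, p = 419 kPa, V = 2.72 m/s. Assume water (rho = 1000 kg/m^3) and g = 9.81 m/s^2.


Total head at each section: H = z + p/(rho*g) + V^2/(2g).
H1 = 15.8 + 463*1000/(1000*9.81) + 1.73^2/(2*9.81)
   = 15.8 + 47.197 + 0.1525
   = 63.149 m.
H2 = 17.4 + 419*1000/(1000*9.81) + 2.72^2/(2*9.81)
   = 17.4 + 42.712 + 0.3771
   = 60.489 m.
h_L = H1 - H2 = 63.149 - 60.489 = 2.661 m.

2.661


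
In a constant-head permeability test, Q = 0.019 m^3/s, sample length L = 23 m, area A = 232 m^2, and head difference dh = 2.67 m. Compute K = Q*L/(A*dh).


From K = Q*L / (A*dh):
Numerator: Q*L = 0.019 * 23 = 0.437.
Denominator: A*dh = 232 * 2.67 = 619.44.
K = 0.437 / 619.44 = 0.000705 m/s.

0.000705


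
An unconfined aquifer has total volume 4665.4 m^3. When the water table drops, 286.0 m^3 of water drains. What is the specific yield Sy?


Specific yield Sy = Volume drained / Total volume.
Sy = 286.0 / 4665.4
   = 0.0613.

0.0613


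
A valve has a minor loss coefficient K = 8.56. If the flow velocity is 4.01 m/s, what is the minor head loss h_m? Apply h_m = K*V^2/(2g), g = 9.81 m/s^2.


Minor loss formula: h_m = K * V^2/(2g).
V^2 = 4.01^2 = 16.0801.
V^2/(2g) = 16.0801 / 19.62 = 0.8196 m.
h_m = 8.56 * 0.8196 = 7.0156 m.

7.0156


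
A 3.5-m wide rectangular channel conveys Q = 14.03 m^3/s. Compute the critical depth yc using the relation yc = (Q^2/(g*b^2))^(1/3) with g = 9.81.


Using yc = (Q^2 / (g * b^2))^(1/3):
Q^2 = 14.03^2 = 196.84.
g * b^2 = 9.81 * 3.5^2 = 9.81 * 12.25 = 120.17.
Q^2 / (g*b^2) = 196.84 / 120.17 = 1.638.
yc = 1.638^(1/3) = 1.1788 m.

1.1788


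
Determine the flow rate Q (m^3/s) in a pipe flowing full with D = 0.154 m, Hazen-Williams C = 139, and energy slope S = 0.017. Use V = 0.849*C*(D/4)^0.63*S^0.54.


For a full circular pipe, R = D/4 = 0.154/4 = 0.0385 m.
V = 0.849 * 139 * 0.0385^0.63 * 0.017^0.54
  = 0.849 * 139 * 0.128481 * 0.110775
  = 1.6796 m/s.
Pipe area A = pi*D^2/4 = pi*0.154^2/4 = 0.0186 m^2.
Q = A * V = 0.0186 * 1.6796 = 0.0313 m^3/s.

0.0313


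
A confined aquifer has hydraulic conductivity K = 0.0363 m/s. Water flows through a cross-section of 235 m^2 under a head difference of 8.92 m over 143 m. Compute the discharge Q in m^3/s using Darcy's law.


Darcy's law: Q = K * A * i, where i = dh/L.
Hydraulic gradient i = 8.92 / 143 = 0.062378.
Q = 0.0363 * 235 * 0.062378
  = 0.5321 m^3/s.

0.5321


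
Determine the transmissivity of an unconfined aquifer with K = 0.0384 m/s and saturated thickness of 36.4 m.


Transmissivity is defined as T = K * h.
T = 0.0384 * 36.4
  = 1.3978 m^2/s.

1.3978


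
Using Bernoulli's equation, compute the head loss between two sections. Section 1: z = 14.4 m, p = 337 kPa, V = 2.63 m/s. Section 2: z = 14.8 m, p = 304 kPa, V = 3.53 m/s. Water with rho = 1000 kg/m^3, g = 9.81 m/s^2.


Total head at each section: H = z + p/(rho*g) + V^2/(2g).
H1 = 14.4 + 337*1000/(1000*9.81) + 2.63^2/(2*9.81)
   = 14.4 + 34.353 + 0.3525
   = 49.105 m.
H2 = 14.8 + 304*1000/(1000*9.81) + 3.53^2/(2*9.81)
   = 14.8 + 30.989 + 0.6351
   = 46.424 m.
h_L = H1 - H2 = 49.105 - 46.424 = 2.681 m.

2.681


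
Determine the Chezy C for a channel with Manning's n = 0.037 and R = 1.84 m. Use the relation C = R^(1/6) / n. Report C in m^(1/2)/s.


The Chezy coefficient relates to Manning's n through C = R^(1/6) / n.
R^(1/6) = 1.84^(1/6) = 1.106971.
C = 1.106971 / 0.037 = 29.92 m^(1/2)/s.

29.92


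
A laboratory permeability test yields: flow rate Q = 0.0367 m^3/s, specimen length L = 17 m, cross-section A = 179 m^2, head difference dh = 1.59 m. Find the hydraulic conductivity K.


From K = Q*L / (A*dh):
Numerator: Q*L = 0.0367 * 17 = 0.6239.
Denominator: A*dh = 179 * 1.59 = 284.61.
K = 0.6239 / 284.61 = 0.002192 m/s.

0.002192


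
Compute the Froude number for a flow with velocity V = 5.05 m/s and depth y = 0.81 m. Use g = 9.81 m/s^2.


The Froude number is defined as Fr = V / sqrt(g*y).
g*y = 9.81 * 0.81 = 7.9461.
sqrt(g*y) = sqrt(7.9461) = 2.8189.
Fr = 5.05 / 2.8189 = 1.7915.

1.7915


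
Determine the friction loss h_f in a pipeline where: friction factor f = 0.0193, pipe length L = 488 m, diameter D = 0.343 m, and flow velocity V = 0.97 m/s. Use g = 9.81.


Darcy-Weisbach equation: h_f = f * (L/D) * V^2/(2g).
f * L/D = 0.0193 * 488/0.343 = 27.4589.
V^2/(2g) = 0.97^2 / (2*9.81) = 0.9409 / 19.62 = 0.048 m.
h_f = 27.4589 * 0.048 = 1.317 m.

1.317


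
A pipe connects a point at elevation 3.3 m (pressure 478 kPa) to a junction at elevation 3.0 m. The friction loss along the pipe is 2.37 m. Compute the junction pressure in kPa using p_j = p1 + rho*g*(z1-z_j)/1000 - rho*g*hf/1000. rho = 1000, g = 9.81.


Junction pressure: p_j = p1 + rho*g*(z1 - z_j)/1000 - rho*g*hf/1000.
Elevation term = 1000*9.81*(3.3 - 3.0)/1000 = 2.943 kPa.
Friction term = 1000*9.81*2.37/1000 = 23.25 kPa.
p_j = 478 + 2.943 - 23.25 = 457.69 kPa.

457.69


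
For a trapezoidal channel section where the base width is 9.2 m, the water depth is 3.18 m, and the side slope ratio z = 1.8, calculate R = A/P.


For a trapezoidal section with side slope z:
A = (b + z*y)*y = (9.2 + 1.8*3.18)*3.18 = 47.458 m^2.
P = b + 2*y*sqrt(1 + z^2) = 9.2 + 2*3.18*sqrt(1 + 1.8^2) = 22.296 m.
R = A/P = 47.458 / 22.296 = 2.1286 m.

2.1286


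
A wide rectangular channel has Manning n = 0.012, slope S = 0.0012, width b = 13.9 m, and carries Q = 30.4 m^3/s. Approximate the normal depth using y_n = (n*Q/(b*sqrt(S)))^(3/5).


We use the wide-channel approximation y_n = (n*Q/(b*sqrt(S)))^(3/5).
sqrt(S) = sqrt(0.0012) = 0.034641.
Numerator: n*Q = 0.012 * 30.4 = 0.3648.
Denominator: b*sqrt(S) = 13.9 * 0.034641 = 0.48151.
arg = 0.7576.
y_n = 0.7576^(3/5) = 0.8466 m.

0.8466


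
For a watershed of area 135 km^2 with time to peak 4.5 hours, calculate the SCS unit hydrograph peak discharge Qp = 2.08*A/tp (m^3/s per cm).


SCS formula: Qp = 2.08 * A / tp.
Qp = 2.08 * 135 / 4.5
   = 280.8 / 4.5
   = 62.4 m^3/s per cm.

62.4


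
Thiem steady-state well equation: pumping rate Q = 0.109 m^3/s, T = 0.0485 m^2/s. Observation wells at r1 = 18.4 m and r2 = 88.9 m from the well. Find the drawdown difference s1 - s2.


Thiem equation: s1 - s2 = Q/(2*pi*T) * ln(r2/r1).
ln(r2/r1) = ln(88.9/18.4) = 1.5752.
Q/(2*pi*T) = 0.109 / (2*pi*0.0485) = 0.109 / 0.3047 = 0.3577.
s1 - s2 = 0.3577 * 1.5752 = 0.5634 m.

0.5634


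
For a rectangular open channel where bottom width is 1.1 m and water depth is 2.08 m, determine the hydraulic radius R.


For a rectangular section:
Flow area A = b * y = 1.1 * 2.08 = 2.29 m^2.
Wetted perimeter P = b + 2y = 1.1 + 2*2.08 = 5.26 m.
Hydraulic radius R = A/P = 2.29 / 5.26 = 0.435 m.

0.435


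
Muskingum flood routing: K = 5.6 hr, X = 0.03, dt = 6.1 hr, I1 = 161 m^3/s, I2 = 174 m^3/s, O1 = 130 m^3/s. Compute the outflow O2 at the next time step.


Muskingum coefficients:
denom = 2*K*(1-X) + dt = 2*5.6*(1-0.03) + 6.1 = 16.964.
C0 = (dt - 2*K*X)/denom = (6.1 - 2*5.6*0.03)/16.964 = 0.3398.
C1 = (dt + 2*K*X)/denom = (6.1 + 2*5.6*0.03)/16.964 = 0.3794.
C2 = (2*K*(1-X) - dt)/denom = 0.2808.
O2 = C0*I2 + C1*I1 + C2*O1
   = 0.3398*174 + 0.3794*161 + 0.2808*130
   = 156.71 m^3/s.

156.71


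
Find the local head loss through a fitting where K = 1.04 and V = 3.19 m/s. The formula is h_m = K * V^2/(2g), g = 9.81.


Minor loss formula: h_m = K * V^2/(2g).
V^2 = 3.19^2 = 10.1761.
V^2/(2g) = 10.1761 / 19.62 = 0.5187 m.
h_m = 1.04 * 0.5187 = 0.5394 m.

0.5394


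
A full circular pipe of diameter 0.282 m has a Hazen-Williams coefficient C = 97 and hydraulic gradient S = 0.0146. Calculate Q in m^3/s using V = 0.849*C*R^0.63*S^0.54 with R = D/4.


For a full circular pipe, R = D/4 = 0.282/4 = 0.0705 m.
V = 0.849 * 97 * 0.0705^0.63 * 0.0146^0.54
  = 0.849 * 97 * 0.188087 * 0.102035
  = 1.5805 m/s.
Pipe area A = pi*D^2/4 = pi*0.282^2/4 = 0.0625 m^2.
Q = A * V = 0.0625 * 1.5805 = 0.0987 m^3/s.

0.0987


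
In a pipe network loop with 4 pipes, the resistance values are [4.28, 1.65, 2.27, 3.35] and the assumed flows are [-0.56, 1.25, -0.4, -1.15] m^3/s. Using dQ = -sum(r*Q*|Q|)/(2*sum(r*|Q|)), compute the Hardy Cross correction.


Numerator terms (r*Q*|Q|): 4.28*-0.56*|-0.56| = -1.3422; 1.65*1.25*|1.25| = 2.5781; 2.27*-0.4*|-0.4| = -0.3632; 3.35*-1.15*|-1.15| = -4.4304.
Sum of numerator = -3.5577.
Denominator terms (r*|Q|): 4.28*|-0.56| = 2.3968; 1.65*|1.25| = 2.0625; 2.27*|-0.4| = 0.908; 3.35*|-1.15| = 3.8525.
2 * sum of denominator = 2 * 9.2198 = 18.4396.
dQ = --3.5577 / 18.4396 = 0.1929 m^3/s.

0.1929


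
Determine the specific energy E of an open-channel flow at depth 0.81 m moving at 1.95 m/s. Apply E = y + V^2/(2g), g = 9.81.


Specific energy E = y + V^2/(2g).
Velocity head = V^2/(2g) = 1.95^2 / (2*9.81) = 3.8025 / 19.62 = 0.1938 m.
E = 0.81 + 0.1938 = 1.0038 m.

1.0038


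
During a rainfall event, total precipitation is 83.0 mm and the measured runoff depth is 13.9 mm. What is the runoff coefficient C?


The runoff coefficient C = runoff depth / rainfall depth.
C = 13.9 / 83.0
  = 0.1675.

0.1675


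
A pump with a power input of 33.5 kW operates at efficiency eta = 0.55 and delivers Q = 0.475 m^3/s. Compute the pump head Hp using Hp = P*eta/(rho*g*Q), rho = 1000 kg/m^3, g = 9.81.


Pump head formula: Hp = P * eta / (rho * g * Q).
Numerator: P * eta = 33.5 * 1000 * 0.55 = 18425.0 W.
Denominator: rho * g * Q = 1000 * 9.81 * 0.475 = 4659.75.
Hp = 18425.0 / 4659.75 = 3.95 m.

3.95


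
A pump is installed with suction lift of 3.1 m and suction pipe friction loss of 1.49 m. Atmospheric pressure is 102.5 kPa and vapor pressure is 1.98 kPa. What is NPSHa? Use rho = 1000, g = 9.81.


NPSHa = p_atm/(rho*g) - z_s - hf_s - p_vap/(rho*g).
p_atm/(rho*g) = 102.5*1000 / (1000*9.81) = 10.449 m.
p_vap/(rho*g) = 1.98*1000 / (1000*9.81) = 0.202 m.
NPSHa = 10.449 - 3.1 - 1.49 - 0.202
      = 5.66 m.

5.66


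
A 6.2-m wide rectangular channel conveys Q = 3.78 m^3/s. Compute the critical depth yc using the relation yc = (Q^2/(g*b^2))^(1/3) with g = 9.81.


Using yc = (Q^2 / (g * b^2))^(1/3):
Q^2 = 3.78^2 = 14.29.
g * b^2 = 9.81 * 6.2^2 = 9.81 * 38.44 = 377.1.
Q^2 / (g*b^2) = 14.29 / 377.1 = 0.0379.
yc = 0.0379^(1/3) = 0.3359 m.

0.3359


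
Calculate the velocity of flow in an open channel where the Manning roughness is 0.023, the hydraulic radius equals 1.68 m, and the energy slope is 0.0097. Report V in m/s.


Manning's equation gives V = (1/n) * R^(2/3) * S^(1/2).
First, compute R^(2/3) = 1.68^(2/3) = 1.4132.
Next, S^(1/2) = 0.0097^(1/2) = 0.098489.
Then 1/n = 1/0.023 = 43.48.
V = 43.48 * 1.4132 * 0.098489 = 6.0515 m/s.

6.0515


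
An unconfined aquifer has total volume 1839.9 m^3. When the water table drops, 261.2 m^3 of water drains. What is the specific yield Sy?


Specific yield Sy = Volume drained / Total volume.
Sy = 261.2 / 1839.9
   = 0.142.

0.142


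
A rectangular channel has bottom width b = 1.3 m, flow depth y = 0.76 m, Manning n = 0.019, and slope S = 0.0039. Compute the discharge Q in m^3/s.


For a rectangular channel, the cross-sectional area A = b * y = 1.3 * 0.76 = 0.99 m^2.
The wetted perimeter P = b + 2y = 1.3 + 2*0.76 = 2.82 m.
Hydraulic radius R = A/P = 0.99/2.82 = 0.3504 m.
Velocity V = (1/n)*R^(2/3)*S^(1/2) = (1/0.019)*0.3504^(2/3)*0.0039^(1/2) = 1.6335 m/s.
Discharge Q = A * V = 0.99 * 1.6335 = 1.614 m^3/s.

1.614


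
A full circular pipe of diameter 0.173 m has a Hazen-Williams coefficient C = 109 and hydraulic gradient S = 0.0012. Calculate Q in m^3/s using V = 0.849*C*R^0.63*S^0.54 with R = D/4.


For a full circular pipe, R = D/4 = 0.173/4 = 0.0432 m.
V = 0.849 * 109 * 0.0432^0.63 * 0.0012^0.54
  = 0.849 * 109 * 0.138252 * 0.02647
  = 0.3387 m/s.
Pipe area A = pi*D^2/4 = pi*0.173^2/4 = 0.0235 m^2.
Q = A * V = 0.0235 * 0.3387 = 0.008 m^3/s.

0.008


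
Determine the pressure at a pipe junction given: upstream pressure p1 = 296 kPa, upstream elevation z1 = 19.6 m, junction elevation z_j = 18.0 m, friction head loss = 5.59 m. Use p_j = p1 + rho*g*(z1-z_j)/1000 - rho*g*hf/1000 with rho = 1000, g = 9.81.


Junction pressure: p_j = p1 + rho*g*(z1 - z_j)/1000 - rho*g*hf/1000.
Elevation term = 1000*9.81*(19.6 - 18.0)/1000 = 15.696 kPa.
Friction term = 1000*9.81*5.59/1000 = 54.838 kPa.
p_j = 296 + 15.696 - 54.838 = 256.86 kPa.

256.86


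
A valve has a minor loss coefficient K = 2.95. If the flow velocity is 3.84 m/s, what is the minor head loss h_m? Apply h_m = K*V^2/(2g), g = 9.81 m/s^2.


Minor loss formula: h_m = K * V^2/(2g).
V^2 = 3.84^2 = 14.7456.
V^2/(2g) = 14.7456 / 19.62 = 0.7516 m.
h_m = 2.95 * 0.7516 = 2.2171 m.

2.2171


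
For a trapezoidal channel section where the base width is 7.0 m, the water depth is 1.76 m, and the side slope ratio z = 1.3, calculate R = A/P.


For a trapezoidal section with side slope z:
A = (b + z*y)*y = (7.0 + 1.3*1.76)*1.76 = 16.347 m^2.
P = b + 2*y*sqrt(1 + z^2) = 7.0 + 2*1.76*sqrt(1 + 1.3^2) = 12.773 m.
R = A/P = 16.347 / 12.773 = 1.2798 m.

1.2798


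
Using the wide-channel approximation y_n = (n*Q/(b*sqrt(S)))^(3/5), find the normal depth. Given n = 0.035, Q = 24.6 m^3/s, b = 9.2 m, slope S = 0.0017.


We use the wide-channel approximation y_n = (n*Q/(b*sqrt(S)))^(3/5).
sqrt(S) = sqrt(0.0017) = 0.041231.
Numerator: n*Q = 0.035 * 24.6 = 0.861.
Denominator: b*sqrt(S) = 9.2 * 0.041231 = 0.379325.
arg = 2.2698.
y_n = 2.2698^(3/5) = 1.6353 m.

1.6353


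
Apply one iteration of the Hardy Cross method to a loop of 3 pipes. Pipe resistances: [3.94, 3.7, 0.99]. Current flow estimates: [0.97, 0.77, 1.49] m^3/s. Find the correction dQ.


Numerator terms (r*Q*|Q|): 3.94*0.97*|0.97| = 3.7071; 3.7*0.77*|0.77| = 2.1937; 0.99*1.49*|1.49| = 2.1979.
Sum of numerator = 8.0988.
Denominator terms (r*|Q|): 3.94*|0.97| = 3.8218; 3.7*|0.77| = 2.849; 0.99*|1.49| = 1.4751.
2 * sum of denominator = 2 * 8.1459 = 16.2918.
dQ = -8.0988 / 16.2918 = -0.4971 m^3/s.

-0.4971


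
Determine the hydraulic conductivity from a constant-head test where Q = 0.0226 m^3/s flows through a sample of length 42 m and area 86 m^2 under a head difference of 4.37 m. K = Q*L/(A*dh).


From K = Q*L / (A*dh):
Numerator: Q*L = 0.0226 * 42 = 0.9492.
Denominator: A*dh = 86 * 4.37 = 375.82.
K = 0.9492 / 375.82 = 0.002526 m/s.

0.002526


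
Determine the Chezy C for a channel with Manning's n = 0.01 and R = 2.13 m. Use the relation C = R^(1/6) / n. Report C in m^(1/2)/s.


The Chezy coefficient relates to Manning's n through C = R^(1/6) / n.
R^(1/6) = 2.13^(1/6) = 1.134305.
C = 1.134305 / 0.01 = 113.43 m^(1/2)/s.

113.43


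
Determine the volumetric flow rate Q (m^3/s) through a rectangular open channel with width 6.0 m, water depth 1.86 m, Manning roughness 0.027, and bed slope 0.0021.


For a rectangular channel, the cross-sectional area A = b * y = 6.0 * 1.86 = 11.16 m^2.
The wetted perimeter P = b + 2y = 6.0 + 2*1.86 = 9.72 m.
Hydraulic radius R = A/P = 11.16/9.72 = 1.1481 m.
Velocity V = (1/n)*R^(2/3)*S^(1/2) = (1/0.027)*1.1481^(2/3)*0.0021^(1/2) = 1.861 m/s.
Discharge Q = A * V = 11.16 * 1.861 = 20.769 m^3/s.

20.769


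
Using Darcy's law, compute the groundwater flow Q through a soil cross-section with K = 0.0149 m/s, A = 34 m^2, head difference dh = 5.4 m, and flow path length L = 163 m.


Darcy's law: Q = K * A * i, where i = dh/L.
Hydraulic gradient i = 5.4 / 163 = 0.033129.
Q = 0.0149 * 34 * 0.033129
  = 0.0168 m^3/s.

0.0168


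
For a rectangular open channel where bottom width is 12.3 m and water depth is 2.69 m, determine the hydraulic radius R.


For a rectangular section:
Flow area A = b * y = 12.3 * 2.69 = 33.09 m^2.
Wetted perimeter P = b + 2y = 12.3 + 2*2.69 = 17.68 m.
Hydraulic radius R = A/P = 33.09 / 17.68 = 1.8714 m.

1.8714


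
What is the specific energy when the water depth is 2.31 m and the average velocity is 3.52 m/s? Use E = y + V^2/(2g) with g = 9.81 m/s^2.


Specific energy E = y + V^2/(2g).
Velocity head = V^2/(2g) = 3.52^2 / (2*9.81) = 12.3904 / 19.62 = 0.6315 m.
E = 2.31 + 0.6315 = 2.9415 m.

2.9415


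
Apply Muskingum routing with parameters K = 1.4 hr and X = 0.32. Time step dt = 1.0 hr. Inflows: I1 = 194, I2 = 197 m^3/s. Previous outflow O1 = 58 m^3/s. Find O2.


Muskingum coefficients:
denom = 2*K*(1-X) + dt = 2*1.4*(1-0.32) + 1.0 = 2.904.
C0 = (dt - 2*K*X)/denom = (1.0 - 2*1.4*0.32)/2.904 = 0.0358.
C1 = (dt + 2*K*X)/denom = (1.0 + 2*1.4*0.32)/2.904 = 0.6529.
C2 = (2*K*(1-X) - dt)/denom = 0.3113.
O2 = C0*I2 + C1*I1 + C2*O1
   = 0.0358*197 + 0.6529*194 + 0.3113*58
   = 151.77 m^3/s.

151.77


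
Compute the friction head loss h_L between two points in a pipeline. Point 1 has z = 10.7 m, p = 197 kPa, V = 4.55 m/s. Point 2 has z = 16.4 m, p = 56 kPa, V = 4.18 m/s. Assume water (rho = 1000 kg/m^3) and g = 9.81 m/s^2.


Total head at each section: H = z + p/(rho*g) + V^2/(2g).
H1 = 10.7 + 197*1000/(1000*9.81) + 4.55^2/(2*9.81)
   = 10.7 + 20.082 + 1.0552
   = 31.837 m.
H2 = 16.4 + 56*1000/(1000*9.81) + 4.18^2/(2*9.81)
   = 16.4 + 5.708 + 0.8905
   = 22.999 m.
h_L = H1 - H2 = 31.837 - 22.999 = 8.838 m.

8.838


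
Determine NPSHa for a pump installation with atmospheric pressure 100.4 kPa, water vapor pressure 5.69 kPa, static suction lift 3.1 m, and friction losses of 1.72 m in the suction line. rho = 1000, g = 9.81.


NPSHa = p_atm/(rho*g) - z_s - hf_s - p_vap/(rho*g).
p_atm/(rho*g) = 100.4*1000 / (1000*9.81) = 10.234 m.
p_vap/(rho*g) = 5.69*1000 / (1000*9.81) = 0.58 m.
NPSHa = 10.234 - 3.1 - 1.72 - 0.58
      = 4.83 m.

4.83


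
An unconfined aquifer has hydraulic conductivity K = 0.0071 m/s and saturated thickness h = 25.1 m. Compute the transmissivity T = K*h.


Transmissivity is defined as T = K * h.
T = 0.0071 * 25.1
  = 0.1782 m^2/s.

0.1782


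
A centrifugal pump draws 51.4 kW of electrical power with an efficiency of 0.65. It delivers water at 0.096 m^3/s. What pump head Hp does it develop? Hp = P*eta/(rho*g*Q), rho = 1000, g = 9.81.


Pump head formula: Hp = P * eta / (rho * g * Q).
Numerator: P * eta = 51.4 * 1000 * 0.65 = 33410.0 W.
Denominator: rho * g * Q = 1000 * 9.81 * 0.096 = 941.76.
Hp = 33410.0 / 941.76 = 35.48 m.

35.48


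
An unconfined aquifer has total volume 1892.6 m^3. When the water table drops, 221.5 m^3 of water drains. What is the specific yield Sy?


Specific yield Sy = Volume drained / Total volume.
Sy = 221.5 / 1892.6
   = 0.117.

0.117


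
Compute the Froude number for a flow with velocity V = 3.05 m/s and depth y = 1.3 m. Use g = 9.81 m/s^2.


The Froude number is defined as Fr = V / sqrt(g*y).
g*y = 9.81 * 1.3 = 12.753.
sqrt(g*y) = sqrt(12.753) = 3.5711.
Fr = 3.05 / 3.5711 = 0.8541.

0.8541


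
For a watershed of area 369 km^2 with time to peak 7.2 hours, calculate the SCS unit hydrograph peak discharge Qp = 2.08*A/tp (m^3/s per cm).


SCS formula: Qp = 2.08 * A / tp.
Qp = 2.08 * 369 / 7.2
   = 767.52 / 7.2
   = 106.6 m^3/s per cm.

106.6


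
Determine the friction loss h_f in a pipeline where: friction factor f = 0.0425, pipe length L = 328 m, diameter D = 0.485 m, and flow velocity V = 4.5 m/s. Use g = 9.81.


Darcy-Weisbach equation: h_f = f * (L/D) * V^2/(2g).
f * L/D = 0.0425 * 328/0.485 = 28.7423.
V^2/(2g) = 4.5^2 / (2*9.81) = 20.25 / 19.62 = 1.0321 m.
h_f = 28.7423 * 1.0321 = 29.665 m.

29.665


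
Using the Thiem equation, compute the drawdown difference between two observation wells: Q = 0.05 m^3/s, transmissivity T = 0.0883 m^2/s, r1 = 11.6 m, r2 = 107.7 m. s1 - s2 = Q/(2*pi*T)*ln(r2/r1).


Thiem equation: s1 - s2 = Q/(2*pi*T) * ln(r2/r1).
ln(r2/r1) = ln(107.7/11.6) = 2.2283.
Q/(2*pi*T) = 0.05 / (2*pi*0.0883) = 0.05 / 0.5548 = 0.0901.
s1 - s2 = 0.0901 * 2.2283 = 0.2008 m.

0.2008


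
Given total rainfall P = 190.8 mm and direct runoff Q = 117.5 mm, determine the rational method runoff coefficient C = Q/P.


The runoff coefficient C = runoff depth / rainfall depth.
C = 117.5 / 190.8
  = 0.6158.

0.6158


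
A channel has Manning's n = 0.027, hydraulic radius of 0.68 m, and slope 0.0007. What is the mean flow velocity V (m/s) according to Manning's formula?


Manning's equation gives V = (1/n) * R^(2/3) * S^(1/2).
First, compute R^(2/3) = 0.68^(2/3) = 0.7733.
Next, S^(1/2) = 0.0007^(1/2) = 0.026458.
Then 1/n = 1/0.027 = 37.04.
V = 37.04 * 0.7733 * 0.026458 = 0.7577 m/s.

0.7577


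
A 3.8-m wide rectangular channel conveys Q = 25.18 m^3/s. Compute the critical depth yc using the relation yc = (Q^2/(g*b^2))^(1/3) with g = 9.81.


Using yc = (Q^2 / (g * b^2))^(1/3):
Q^2 = 25.18^2 = 634.03.
g * b^2 = 9.81 * 3.8^2 = 9.81 * 14.44 = 141.66.
Q^2 / (g*b^2) = 634.03 / 141.66 = 4.4757.
yc = 4.4757^(1/3) = 1.648 m.

1.648


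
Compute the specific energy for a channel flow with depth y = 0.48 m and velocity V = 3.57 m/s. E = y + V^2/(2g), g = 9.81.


Specific energy E = y + V^2/(2g).
Velocity head = V^2/(2g) = 3.57^2 / (2*9.81) = 12.7449 / 19.62 = 0.6496 m.
E = 0.48 + 0.6496 = 1.1296 m.

1.1296


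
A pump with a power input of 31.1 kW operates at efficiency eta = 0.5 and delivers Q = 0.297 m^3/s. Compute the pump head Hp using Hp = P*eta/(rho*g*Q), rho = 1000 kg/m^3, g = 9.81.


Pump head formula: Hp = P * eta / (rho * g * Q).
Numerator: P * eta = 31.1 * 1000 * 0.5 = 15550.0 W.
Denominator: rho * g * Q = 1000 * 9.81 * 0.297 = 2913.57.
Hp = 15550.0 / 2913.57 = 5.34 m.

5.34


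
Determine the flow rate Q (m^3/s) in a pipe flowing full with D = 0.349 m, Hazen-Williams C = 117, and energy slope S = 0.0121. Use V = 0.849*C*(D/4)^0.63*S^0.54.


For a full circular pipe, R = D/4 = 0.349/4 = 0.0872 m.
V = 0.849 * 117 * 0.0872^0.63 * 0.0121^0.54
  = 0.849 * 117 * 0.215121 * 0.092194
  = 1.9701 m/s.
Pipe area A = pi*D^2/4 = pi*0.349^2/4 = 0.0957 m^2.
Q = A * V = 0.0957 * 1.9701 = 0.1885 m^3/s.

0.1885


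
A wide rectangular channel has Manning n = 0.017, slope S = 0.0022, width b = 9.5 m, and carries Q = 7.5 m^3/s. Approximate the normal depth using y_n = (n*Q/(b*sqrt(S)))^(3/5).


We use the wide-channel approximation y_n = (n*Q/(b*sqrt(S)))^(3/5).
sqrt(S) = sqrt(0.0022) = 0.046904.
Numerator: n*Q = 0.017 * 7.5 = 0.1275.
Denominator: b*sqrt(S) = 9.5 * 0.046904 = 0.445588.
arg = 0.2861.
y_n = 0.2861^(3/5) = 0.472 m.

0.472
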